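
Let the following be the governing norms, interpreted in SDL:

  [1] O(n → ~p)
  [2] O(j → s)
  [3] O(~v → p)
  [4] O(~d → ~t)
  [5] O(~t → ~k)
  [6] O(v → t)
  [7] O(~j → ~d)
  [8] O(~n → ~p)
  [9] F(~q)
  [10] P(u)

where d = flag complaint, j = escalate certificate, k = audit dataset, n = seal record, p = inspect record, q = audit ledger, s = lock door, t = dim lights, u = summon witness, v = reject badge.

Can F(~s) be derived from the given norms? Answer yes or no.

Yes

Premises 8 and 1 cover both cases: O(~n → ~p) and O(n → ~p). Since ~n ∨ n is a tautology, O(~p) follows.
The contrapositive of premise 3 (O(~v → p)) is O(~p → v), and O(~p) is already established, so O(v).
With premise 6, O(v → t), the K-axiom yields O(t).
The contrapositive of premise 4 (O(~d → ~t)) is O(t → d), and O(t) is already established, so O(d).
Premise 7, O(~j → ~d), contraposes to O(d → j); with O(d) we get O(j).
Applying K to premise 2 (O(j → s)) and O(j) yields O(s).
Premises 5, 9, 10 do not contribute to this derivation.
So O(s) holds, i.e. F(~s). The claim follows.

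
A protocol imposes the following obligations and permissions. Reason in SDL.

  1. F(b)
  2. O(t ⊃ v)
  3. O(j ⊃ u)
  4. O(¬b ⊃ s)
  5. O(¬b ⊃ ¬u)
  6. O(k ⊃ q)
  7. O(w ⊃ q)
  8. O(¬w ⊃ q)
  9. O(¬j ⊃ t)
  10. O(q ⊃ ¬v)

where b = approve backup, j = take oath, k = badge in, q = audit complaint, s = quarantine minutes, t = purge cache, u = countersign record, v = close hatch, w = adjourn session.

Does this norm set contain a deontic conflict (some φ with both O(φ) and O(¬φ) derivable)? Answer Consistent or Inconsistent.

Premises 8 and 7 are O(¬w ⊃ q) and O(w ⊃ q); every ideal world satisfies ¬w or w, so in either case q holds — hence O(q).
From O(q) and premise 10, O(q ⊃ ¬v), we obtain O(¬v).
Premise 2 is O(t ⊃ v); contrapositively O(¬v ⊃ ¬t). Since O(¬v) holds, K gives O(¬t).
Premise 9, O(¬j ⊃ t), contraposes to O(¬t ⊃ j); with O(¬t) we get O(j).
Premise 3 is O(j ⊃ u); since O(j), deontic closure gives O(u).
Premise 5 is O(¬b ⊃ ¬u); contrapositively O(u ⊃ b). Since O(u) holds, K gives O(b).
However, F(b) at premise 1 amounts to O(¬b).
We now have both O(b) and O(¬b) — b is simultaneously obligatory and forbidden, violating the D-axiom.

Inconsistent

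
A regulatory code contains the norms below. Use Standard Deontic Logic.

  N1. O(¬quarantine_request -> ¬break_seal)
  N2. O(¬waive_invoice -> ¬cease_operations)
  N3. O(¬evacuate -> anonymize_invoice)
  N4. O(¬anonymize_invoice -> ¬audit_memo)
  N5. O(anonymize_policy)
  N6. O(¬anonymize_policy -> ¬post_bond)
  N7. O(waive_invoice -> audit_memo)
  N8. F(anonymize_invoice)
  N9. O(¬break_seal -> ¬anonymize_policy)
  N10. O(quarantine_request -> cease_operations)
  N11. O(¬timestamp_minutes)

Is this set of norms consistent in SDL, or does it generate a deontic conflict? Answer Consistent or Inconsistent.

Premise 5 states O(anonymize_policy) outright.
Premise 9, O(¬break_seal -> ¬anonymize_policy), contraposes to O(anonymize_policy -> break_seal); with O(anonymize_policy) we get O(break_seal).
Premise 1 is O(¬quarantine_request -> ¬break_seal); contrapositively O(break_seal -> quarantine_request). Since O(break_seal) holds, K gives O(quarantine_request).
Premise 10 is O(quarantine_request -> cease_operations); since O(quarantine_request), deontic closure gives O(cease_operations).
Premise 2, O(¬waive_invoice -> ¬cease_operations), contraposes to O(cease_operations -> waive_invoice); with O(cease_operations) we get O(waive_invoice).
With premise 7, O(waive_invoice -> audit_memo), the K-axiom yields O(audit_memo).
Premise 4, O(¬anonymize_invoice -> ¬audit_memo), contraposes to O(audit_memo -> anonymize_invoice); with O(audit_memo) we get O(anonymize_invoice).
However, F(anonymize_invoice) at premise 8 amounts to O(¬anonymize_invoice).
We now have both O(anonymize_invoice) and O(¬anonymize_invoice) — anonymize_invoice is simultaneously obligatory and forbidden, violating the D-axiom.

Inconsistent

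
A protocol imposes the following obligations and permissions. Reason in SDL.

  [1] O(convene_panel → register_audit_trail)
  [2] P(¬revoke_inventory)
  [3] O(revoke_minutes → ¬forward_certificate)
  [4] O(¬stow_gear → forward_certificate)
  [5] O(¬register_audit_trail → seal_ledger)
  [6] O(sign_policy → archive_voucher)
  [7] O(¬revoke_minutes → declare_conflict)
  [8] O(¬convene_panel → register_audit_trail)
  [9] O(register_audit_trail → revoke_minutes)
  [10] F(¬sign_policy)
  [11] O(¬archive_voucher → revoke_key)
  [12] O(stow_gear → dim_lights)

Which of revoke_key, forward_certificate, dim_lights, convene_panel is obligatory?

Premises 1 and 8 cover both cases: O(convene_panel → register_audit_trail) and O(¬convene_panel → register_audit_trail). Since convene_panel ∨ ¬convene_panel is a tautology, O(register_audit_trail) follows.
From O(register_audit_trail) and premise 9, O(register_audit_trail → revoke_minutes), we obtain O(revoke_minutes).
Applying K to premise 3 (O(revoke_minutes → ¬forward_certificate)) and O(revoke_minutes) yields O(¬forward_certificate).
Premise 4, O(¬stow_gear → forward_certificate), contraposes to O(¬forward_certificate → stow_gear); with O(¬forward_certificate) we get O(stow_gear).
With premise 12, O(stow_gear → dim_lights), the K-axiom yields O(dim_lights).
So O(dim_lights) holds — dim_lights is obligatory. None of the other listed options is made obligatory by any chain of premises.

dim_lights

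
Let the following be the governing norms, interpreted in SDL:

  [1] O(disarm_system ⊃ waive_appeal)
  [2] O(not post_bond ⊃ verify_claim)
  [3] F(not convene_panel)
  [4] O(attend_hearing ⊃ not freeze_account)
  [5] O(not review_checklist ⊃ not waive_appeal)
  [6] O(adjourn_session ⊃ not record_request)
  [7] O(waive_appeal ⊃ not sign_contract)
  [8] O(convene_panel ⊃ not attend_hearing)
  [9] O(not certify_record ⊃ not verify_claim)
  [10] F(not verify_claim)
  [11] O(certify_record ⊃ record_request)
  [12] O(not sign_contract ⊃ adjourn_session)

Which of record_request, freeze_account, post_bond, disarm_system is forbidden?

disarm_system

Premise 10, F(not verify_claim), is equivalent to O(verify_claim).
The contrapositive of premise 9 (O(not certify_record ⊃ not verify_claim)) is O(verify_claim ⊃ certify_record), and O(verify_claim) is already established, so O(certify_record).
With premise 11, O(certify_record ⊃ record_request), the K-axiom yields O(record_request).
Premise 6, O(adjourn_session ⊃ not record_request), contraposes to O(record_request ⊃ not adjourn_session); with O(record_request) we get O(not adjourn_session).
The contrapositive of premise 12 (O(not sign_contract ⊃ adjourn_session)) is O(not adjourn_session ⊃ sign_contract), and O(not adjourn_session) is already established, so O(sign_contract).
Premise 7 is O(waive_appeal ⊃ not sign_contract); contrapositively O(sign_contract ⊃ not waive_appeal). Since O(sign_contract) holds, K gives O(not waive_appeal).
The contrapositive of premise 1 (O(disarm_system ⊃ waive_appeal)) is O(not waive_appeal ⊃ not disarm_system), and O(not waive_appeal) is already established, so O(not disarm_system).
So O(not disarm_system) holds, i.e. disarm_system is forbidden. None of the other listed options is forbidden under the premises.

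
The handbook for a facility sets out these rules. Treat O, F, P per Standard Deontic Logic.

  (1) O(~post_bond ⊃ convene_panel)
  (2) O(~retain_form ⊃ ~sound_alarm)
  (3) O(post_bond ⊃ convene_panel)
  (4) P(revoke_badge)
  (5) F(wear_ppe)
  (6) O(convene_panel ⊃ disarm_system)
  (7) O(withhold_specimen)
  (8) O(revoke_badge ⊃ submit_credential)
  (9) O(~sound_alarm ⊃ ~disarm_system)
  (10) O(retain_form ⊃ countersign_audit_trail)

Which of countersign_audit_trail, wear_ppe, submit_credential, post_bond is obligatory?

countersign_audit_trail

Premises 3 and 1 are O(post_bond ⊃ convene_panel) and O(~post_bond ⊃ convene_panel); every ideal world satisfies post_bond or ~post_bond, so in either case convene_panel holds — hence O(convene_panel).
Applying K to premise 6 (O(convene_panel ⊃ disarm_system)) and O(convene_panel) yields O(disarm_system).
Premise 9 is O(~sound_alarm ⊃ ~disarm_system); contrapositively O(disarm_system ⊃ sound_alarm). Since O(disarm_system) holds, K gives O(sound_alarm).
Premise 2, O(~retain_form ⊃ ~sound_alarm), contraposes to O(sound_alarm ⊃ retain_form); with O(sound_alarm) we get O(retain_form).
From O(retain_form) and premise 10, O(retain_form ⊃ countersign_audit_trail), we obtain O(countersign_audit_trail).
So O(countersign_audit_trail) holds — countersign_audit_trail is obligatory. None of the other listed options is made obligatory by any chain of premises.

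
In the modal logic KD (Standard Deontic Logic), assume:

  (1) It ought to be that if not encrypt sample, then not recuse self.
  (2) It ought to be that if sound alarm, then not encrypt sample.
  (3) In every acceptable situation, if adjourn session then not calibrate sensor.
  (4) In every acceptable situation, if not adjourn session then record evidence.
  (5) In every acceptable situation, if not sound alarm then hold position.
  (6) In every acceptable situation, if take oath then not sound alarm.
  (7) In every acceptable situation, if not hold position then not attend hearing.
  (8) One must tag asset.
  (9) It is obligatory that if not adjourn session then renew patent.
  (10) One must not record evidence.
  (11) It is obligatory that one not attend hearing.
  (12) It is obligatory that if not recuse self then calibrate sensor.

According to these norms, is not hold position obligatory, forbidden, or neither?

Premise 10, F(record_evidence), is equivalent to O(¬record_evidence).
The contrapositive of premise 4 (O(¬adjourn_session → record_evidence)) is O(¬record_evidence → adjourn_session), and O(¬record_evidence) is already established, so O(adjourn_session).
With premise 3, O(adjourn_session → ¬calibrate_sensor), the K-axiom yields O(¬calibrate_sensor).
The contrapositive of premise 12 (O(¬recuse_self → calibrate_sensor)) is O(¬calibrate_sensor → recuse_self), and O(¬calibrate_sensor) is already established, so O(recuse_self).
Premise 1, O(¬encrypt_sample → ¬recuse_self), contraposes to O(recuse_self → encrypt_sample); with O(recuse_self) we get O(encrypt_sample).
Premise 2, O(sound_alarm → ¬encrypt_sample), contraposes to O(encrypt_sample → ¬sound_alarm); with O(encrypt_sample) we get O(¬sound_alarm).
With premise 5, O(¬sound_alarm → hold_position), the K-axiom yields O(hold_position).
Premises 6, 7, 8, 9, 11 do not contribute to this derivation.
Thus O(hold_position), which is F(¬hold_position): ¬hold_position is forbidden.

Forbidden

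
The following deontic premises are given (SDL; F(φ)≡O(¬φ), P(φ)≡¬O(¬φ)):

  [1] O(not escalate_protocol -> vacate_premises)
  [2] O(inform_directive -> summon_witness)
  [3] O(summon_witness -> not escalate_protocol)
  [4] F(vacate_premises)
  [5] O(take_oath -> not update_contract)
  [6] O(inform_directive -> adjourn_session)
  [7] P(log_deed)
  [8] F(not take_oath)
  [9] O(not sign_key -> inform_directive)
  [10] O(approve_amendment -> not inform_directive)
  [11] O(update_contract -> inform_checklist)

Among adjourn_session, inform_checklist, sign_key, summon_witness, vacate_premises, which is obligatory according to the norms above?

Premise 4 is F(vacate_premises), i.e. O(not vacate_premises).
The contrapositive of premise 1 (O(not escalate_protocol -> vacate_premises)) is O(not vacate_premises -> escalate_protocol), and O(not vacate_premises) is already established, so O(escalate_protocol).
The contrapositive of premise 3 (O(summon_witness -> not escalate_protocol)) is O(escalate_protocol -> not summon_witness), and O(escalate_protocol) is already established, so O(not summon_witness).
Premise 2, O(inform_directive -> summon_witness), contraposes to O(not summon_witness -> not inform_directive); with O(not summon_witness) we get O(not inform_directive).
The contrapositive of premise 9 (O(not sign_key -> inform_directive)) is O(not inform_directive -> sign_key), and O(not inform_directive) is already established, so O(sign_key).
So O(sign_key) holds — sign_key is obligatory. None of the other listed options is made obligatory by any chain of premises.

sign_key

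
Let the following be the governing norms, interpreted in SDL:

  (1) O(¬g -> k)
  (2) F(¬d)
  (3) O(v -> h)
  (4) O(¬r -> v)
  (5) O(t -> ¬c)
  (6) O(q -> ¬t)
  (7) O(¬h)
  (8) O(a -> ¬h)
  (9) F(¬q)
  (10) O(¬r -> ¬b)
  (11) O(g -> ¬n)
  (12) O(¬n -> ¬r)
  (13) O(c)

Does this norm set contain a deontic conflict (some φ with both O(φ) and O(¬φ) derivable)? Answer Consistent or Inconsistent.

Premise 5 is O(t -> ¬c), but O(t) is not derivable from the premises, so it does not yield O(¬c).
So O(¬c) is not derivable, and the apparent clash with O(c) does not arise.
A world satisfying every obligation exists (e.g. a=false, b=false, c=true, d=true, g=false, h=false, k=true, n=true, q=true, r=true, t=false, v=false); no atom is both obligatory and forbidden, so the set is consistent.

Consistent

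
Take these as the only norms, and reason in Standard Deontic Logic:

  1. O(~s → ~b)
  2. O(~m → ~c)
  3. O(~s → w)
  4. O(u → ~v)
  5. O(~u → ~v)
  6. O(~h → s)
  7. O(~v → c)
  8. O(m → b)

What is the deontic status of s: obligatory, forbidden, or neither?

By case analysis on ~u: premise 5 gives O(~u → ~v) and premise 4 gives O(u → ~v), so O(~v) either way.
From O(~v) and premise 7, O(~v → c), we obtain O(c).
Premise 2 is O(~m → ~c); contrapositively O(c → m). Since O(c) holds, K gives O(m).
Applying K to premise 8 (O(m → b)) and O(m) yields O(b).
The contrapositive of premise 1 (O(~s → ~b)) is O(b → s), and O(b) is already established, so O(s).
Premises 3, 6 do not contribute to this derivation.
Hence s is obligatory.

Obligatory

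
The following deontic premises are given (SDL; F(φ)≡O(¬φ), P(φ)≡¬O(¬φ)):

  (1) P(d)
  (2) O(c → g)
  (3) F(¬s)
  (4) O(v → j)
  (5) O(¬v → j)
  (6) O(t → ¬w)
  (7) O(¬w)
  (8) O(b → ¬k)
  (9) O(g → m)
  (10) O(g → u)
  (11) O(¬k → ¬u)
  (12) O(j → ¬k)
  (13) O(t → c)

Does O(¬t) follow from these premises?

Premises 5 and 4 cover both cases: O(¬v → j) and O(v → j). Since ¬v ∨ v is a tautology, O(j) follows.
From O(j) and premise 12, O(j → ¬k), we obtain O(¬k).
With premise 11, O(¬k → ¬u), the K-axiom yields O(¬u).
Premise 10 is O(g → u); contrapositively O(¬u → ¬g). Since O(¬u) holds, K gives O(¬g).
Premise 2, O(c → g), contraposes to O(¬g → ¬c); with O(¬g) we get O(¬c).
Premise 13 is O(t → c); contrapositively O(¬c → ¬t). Since O(¬c) holds, K gives O(¬t).
Premises 1, 3, 6, 7, 8, 9 do not contribute to this derivation.
So O(¬t) follows.

Yes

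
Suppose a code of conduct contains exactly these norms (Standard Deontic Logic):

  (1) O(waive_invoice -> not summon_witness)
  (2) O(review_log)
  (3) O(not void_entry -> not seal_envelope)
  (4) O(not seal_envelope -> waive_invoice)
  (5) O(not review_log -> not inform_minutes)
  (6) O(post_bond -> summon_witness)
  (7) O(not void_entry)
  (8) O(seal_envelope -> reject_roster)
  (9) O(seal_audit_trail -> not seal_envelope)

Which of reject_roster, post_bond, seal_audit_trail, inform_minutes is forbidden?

Premise 7 gives O(not void_entry).
Applying K to premise 3 (O(not void_entry -> not seal_envelope)) and O(not void_entry) yields O(not seal_envelope).
Applying K to premise 4 (O(not seal_envelope -> waive_invoice)) and O(not seal_envelope) yields O(waive_invoice).
Premise 1 is O(waive_invoice -> not summon_witness); since O(waive_invoice), deontic closure gives O(not summon_witness).
The contrapositive of premise 6 (O(post_bond -> summon_witness)) is O(not summon_witness -> not post_bond), and O(not summon_witness) is already established, so O(not post_bond).
So O(not post_bond) holds, i.e. post_bond is forbidden. None of the other listed options is forbidden under the premises.

post_bond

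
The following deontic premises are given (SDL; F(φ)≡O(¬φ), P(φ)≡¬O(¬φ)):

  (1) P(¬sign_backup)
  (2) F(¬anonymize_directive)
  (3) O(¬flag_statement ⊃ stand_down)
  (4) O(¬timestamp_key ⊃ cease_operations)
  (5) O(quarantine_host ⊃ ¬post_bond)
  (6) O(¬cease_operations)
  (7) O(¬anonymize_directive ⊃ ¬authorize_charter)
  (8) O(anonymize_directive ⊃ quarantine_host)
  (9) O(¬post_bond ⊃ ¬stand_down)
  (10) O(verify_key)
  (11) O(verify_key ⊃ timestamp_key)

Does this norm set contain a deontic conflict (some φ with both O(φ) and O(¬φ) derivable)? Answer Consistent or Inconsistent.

Premise 4 is O(¬timestamp_key ⊃ cease_operations), but O(¬timestamp_key) is not derivable from the premises, so it does not yield O(cease_operations).
So O(cease_operations) is not derivable, and the apparent clash with O(¬cease_operations) does not arise.
A world satisfying every obligation exists (e.g. anonymize_directive=true, authorize_charter=false, cease_operations=false, flag_statement=true, post_bond=false, quarantine_host=true, sign_backup=false, stand_down=false, timestamp_key=true, verify_key=true); no atom is both obligatory and forbidden, so the set is consistent.

Consistent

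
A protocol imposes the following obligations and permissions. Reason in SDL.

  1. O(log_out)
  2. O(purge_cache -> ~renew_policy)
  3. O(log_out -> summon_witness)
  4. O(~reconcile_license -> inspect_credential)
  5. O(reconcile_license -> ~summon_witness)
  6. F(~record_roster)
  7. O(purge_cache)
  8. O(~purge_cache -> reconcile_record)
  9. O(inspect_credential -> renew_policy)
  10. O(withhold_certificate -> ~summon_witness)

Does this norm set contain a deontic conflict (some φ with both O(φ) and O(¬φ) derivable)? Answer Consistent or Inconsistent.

Premise 7 states O(purge_cache) outright.
Applying K to premise 2 (O(purge_cache -> ~renew_policy)) and O(purge_cache) yields O(~renew_policy).
Premise 9 is O(inspect_credential -> renew_policy); contrapositively O(~renew_policy -> ~inspect_credential). Since O(~renew_policy) holds, K gives O(~inspect_credential).
Premise 4, O(~reconcile_license -> inspect_credential), contraposes to O(~inspect_credential -> reconcile_license); with O(~inspect_credential) we get O(reconcile_license).
Premise 5 is O(reconcile_license -> ~summon_witness); since O(reconcile_license), deontic closure gives O(~summon_witness).
The contrapositive of premise 3 (O(log_out -> summon_witness)) is O(~summon_witness -> ~log_out), and O(~summon_witness) is already established, so O(~log_out).
However, premise 1 gives O(log_out).
We now have both O(~log_out) and O(log_out) — log_out is simultaneously obligatory and forbidden, violating the D-axiom.

Inconsistent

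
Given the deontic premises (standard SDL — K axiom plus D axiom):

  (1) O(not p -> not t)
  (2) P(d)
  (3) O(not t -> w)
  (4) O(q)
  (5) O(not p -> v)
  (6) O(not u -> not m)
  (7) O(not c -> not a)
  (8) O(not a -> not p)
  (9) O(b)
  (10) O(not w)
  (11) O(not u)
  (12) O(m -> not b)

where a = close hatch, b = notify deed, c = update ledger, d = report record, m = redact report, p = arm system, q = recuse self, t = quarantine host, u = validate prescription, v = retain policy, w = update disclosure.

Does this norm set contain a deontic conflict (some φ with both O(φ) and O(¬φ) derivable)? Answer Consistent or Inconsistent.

Consistent

Premise 12 is O(m -> not b), but O(m) is not derivable from the premises, so it does not yield O(not b).
So O(not b) is not derivable, and the apparent clash with O(b) does not arise.
A world satisfying every obligation exists (e.g. a=true, b=true, c=true, d=false, m=false, p=true, q=true, t=true, u=false, v=false, w=false); no atom is both obligatory and forbidden, so the set is consistent.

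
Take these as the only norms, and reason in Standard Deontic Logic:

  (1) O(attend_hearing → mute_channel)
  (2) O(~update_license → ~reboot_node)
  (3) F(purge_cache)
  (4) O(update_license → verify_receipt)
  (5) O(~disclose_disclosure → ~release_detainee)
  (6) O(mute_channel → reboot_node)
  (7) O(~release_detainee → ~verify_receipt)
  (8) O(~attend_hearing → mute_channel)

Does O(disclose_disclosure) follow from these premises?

Yes

By case analysis on attend_hearing: premise 1 gives O(attend_hearing → mute_channel) and premise 8 gives O(~attend_hearing → mute_channel), so O(mute_channel) either way.
Applying K to premise 6 (O(mute_channel → reboot_node)) and O(mute_channel) yields O(reboot_node).
The contrapositive of premise 2 (O(~update_license → ~reboot_node)) is O(reboot_node → update_license), and O(reboot_node) is already established, so O(update_license).
With premise 4, O(update_license → verify_receipt), the K-axiom yields O(verify_receipt).
The contrapositive of premise 7 (O(~release_detainee → ~verify_receipt)) is O(verify_receipt → release_detainee), and O(verify_receipt) is already established, so O(release_detainee).
Premise 5 is O(~disclose_disclosure → ~release_detainee); contrapositively O(release_detainee → disclose_disclosure). Since O(release_detainee) holds, K gives O(disclose_disclosure).
Premise 3 does not contribute to this derivation.
So O(disclose_disclosure) follows.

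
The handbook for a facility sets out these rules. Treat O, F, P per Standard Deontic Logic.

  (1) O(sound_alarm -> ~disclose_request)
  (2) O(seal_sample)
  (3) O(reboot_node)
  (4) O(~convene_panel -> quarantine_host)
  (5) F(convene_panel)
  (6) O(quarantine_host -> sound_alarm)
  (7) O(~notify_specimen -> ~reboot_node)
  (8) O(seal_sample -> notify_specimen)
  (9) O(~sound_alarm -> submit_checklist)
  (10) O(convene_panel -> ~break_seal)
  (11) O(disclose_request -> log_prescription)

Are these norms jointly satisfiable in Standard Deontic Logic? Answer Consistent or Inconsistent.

Premise 7 is O(~notify_specimen -> ~reboot_node), but O(~notify_specimen) is not derivable from the premises, so it does not yield O(~reboot_node).
So O(~reboot_node) is not derivable, and the apparent clash with O(reboot_node) does not arise.
A world satisfying every obligation exists (e.g. break_seal=false, convene_panel=false, disclose_request=false, log_prescription=false, notify_specimen=true, quarantine_host=true, reboot_node=true, seal_sample=true, sound_alarm=true, submit_checklist=false); no atom is both obligatory and forbidden, so the set is consistent.

Consistent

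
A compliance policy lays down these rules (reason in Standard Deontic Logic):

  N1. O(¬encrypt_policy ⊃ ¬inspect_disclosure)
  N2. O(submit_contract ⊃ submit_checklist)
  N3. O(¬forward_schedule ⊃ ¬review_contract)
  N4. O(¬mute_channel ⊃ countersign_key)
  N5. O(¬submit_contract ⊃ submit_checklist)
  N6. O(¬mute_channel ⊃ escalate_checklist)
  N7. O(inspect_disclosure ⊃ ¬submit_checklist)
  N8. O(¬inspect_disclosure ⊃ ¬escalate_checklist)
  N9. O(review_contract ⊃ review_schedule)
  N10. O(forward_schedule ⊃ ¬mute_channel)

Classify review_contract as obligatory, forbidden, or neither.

Forbidden

By case analysis on ¬submit_contract: premise 5 gives O(¬submit_contract ⊃ submit_checklist) and premise 2 gives O(submit_contract ⊃ submit_checklist), so O(submit_checklist) either way.
Premise 7 is O(inspect_disclosure ⊃ ¬submit_checklist); contrapositively O(submit_checklist ⊃ ¬inspect_disclosure). Since O(submit_checklist) holds, K gives O(¬inspect_disclosure).
From O(¬inspect_disclosure) and premise 8, O(¬inspect_disclosure ⊃ ¬escalate_checklist), we obtain O(¬escalate_checklist).
Premise 6, O(¬mute_channel ⊃ escalate_checklist), contraposes to O(¬escalate_checklist ⊃ mute_channel); with O(¬escalate_checklist) we get O(mute_channel).
Premise 10 is O(forward_schedule ⊃ ¬mute_channel); contrapositively O(mute_channel ⊃ ¬forward_schedule). Since O(mute_channel) holds, K gives O(¬forward_schedule).
Applying K to premise 3 (O(¬forward_schedule ⊃ ¬review_contract)) and O(¬forward_schedule) yields O(¬review_contract).
Premises 1, 4, 9 do not contribute to this derivation.
Thus O(¬review_contract), which is F(review_contract): review_contract is forbidden.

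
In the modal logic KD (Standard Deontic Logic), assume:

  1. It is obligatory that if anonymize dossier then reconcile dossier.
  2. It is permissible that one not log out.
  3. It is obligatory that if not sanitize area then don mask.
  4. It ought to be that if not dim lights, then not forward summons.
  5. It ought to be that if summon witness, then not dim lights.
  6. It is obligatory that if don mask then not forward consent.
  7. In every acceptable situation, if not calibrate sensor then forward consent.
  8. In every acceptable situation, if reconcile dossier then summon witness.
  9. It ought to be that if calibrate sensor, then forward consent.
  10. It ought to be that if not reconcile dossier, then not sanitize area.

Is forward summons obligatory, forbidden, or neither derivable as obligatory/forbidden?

Premises 9 and 7 are O(calibrate_sensor → forward_consent) and O(¬calibrate_sensor → forward_consent); every ideal world satisfies calibrate_sensor or ¬calibrate_sensor, so in either case forward_consent holds — hence O(forward_consent).
Premise 6 is O(don_mask → ¬forward_consent); contrapositively O(forward_consent → ¬don_mask). Since O(forward_consent) holds, K gives O(¬don_mask).
The contrapositive of premise 3 (O(¬sanitize_area → don_mask)) is O(¬don_mask → sanitize_area), and O(¬don_mask) is already established, so O(sanitize_area).
The contrapositive of premise 10 (O(¬reconcile_dossier → ¬sanitize_area)) is O(sanitize_area → reconcile_dossier), and O(sanitize_area) is already established, so O(reconcile_dossier).
Applying K to premise 8 (O(reconcile_dossier → summon_witness)) and O(reconcile_dossier) yields O(summon_witness).
With premise 5, O(summon_witness → ¬dim_lights), the K-axiom yields O(¬dim_lights).
Premise 4 is O(¬dim_lights → ¬forward_summons); since O(¬dim_lights), deontic closure gives O(¬forward_summons).
Premises 1, 2 do not contribute to this derivation.
Thus O(¬forward_summons), which is F(forward_summons): forward_summons is forbidden.

Forbidden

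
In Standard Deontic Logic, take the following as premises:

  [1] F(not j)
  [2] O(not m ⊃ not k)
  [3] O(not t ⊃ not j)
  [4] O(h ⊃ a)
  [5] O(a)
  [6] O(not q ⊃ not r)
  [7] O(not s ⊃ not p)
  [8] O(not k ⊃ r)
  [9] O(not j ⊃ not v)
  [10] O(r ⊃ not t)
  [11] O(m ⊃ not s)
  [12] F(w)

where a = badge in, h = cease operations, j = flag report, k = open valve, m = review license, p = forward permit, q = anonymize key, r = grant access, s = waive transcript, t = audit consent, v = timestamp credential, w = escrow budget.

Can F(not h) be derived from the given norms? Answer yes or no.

No

Premise 4 is O(h ⊃ a); even if O(a) held, inferring O(h) would be affirming the consequent — invalid.
No other premise forces O(h). An ideal world satisfying every premise can still have not h true, so F(not h) is not derivable.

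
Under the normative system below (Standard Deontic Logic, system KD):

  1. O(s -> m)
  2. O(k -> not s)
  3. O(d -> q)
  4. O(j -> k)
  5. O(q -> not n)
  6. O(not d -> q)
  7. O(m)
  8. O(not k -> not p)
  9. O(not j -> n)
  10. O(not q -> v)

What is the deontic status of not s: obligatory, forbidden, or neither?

Premises 3 and 6 are O(d -> q) and O(not d -> q); every ideal world satisfies d or not d, so in either case q holds — hence O(q).
With premise 5, O(q -> not n), the K-axiom yields O(not n).
Premise 9 is O(not j -> n); contrapositively O(not n -> j). Since O(not n) holds, K gives O(j).
Applying K to premise 4 (O(j -> k)) and O(j) yields O(k).
Premise 2 is O(k -> not s); since O(k), deontic closure gives O(not s).
Premises 1, 7, 8, 10 do not contribute to this derivation.
Hence not s is obligatory.

Obligatory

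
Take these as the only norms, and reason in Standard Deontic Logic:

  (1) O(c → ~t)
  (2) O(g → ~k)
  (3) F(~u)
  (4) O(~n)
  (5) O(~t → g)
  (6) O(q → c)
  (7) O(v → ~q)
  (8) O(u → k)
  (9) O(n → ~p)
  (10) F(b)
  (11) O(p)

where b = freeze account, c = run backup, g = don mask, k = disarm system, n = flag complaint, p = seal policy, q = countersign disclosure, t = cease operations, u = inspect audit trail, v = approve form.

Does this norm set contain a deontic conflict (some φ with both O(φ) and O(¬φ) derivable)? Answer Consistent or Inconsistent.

Premise 9 is O(n → ~p), but O(n) is not derivable from the premises, so it does not yield O(~p).
So O(~p) is not derivable, and the apparent clash with O(p) does not arise.
A world satisfying every obligation exists (e.g. b=false, c=false, g=false, k=true, n=false, p=true, q=false, t=true, u=true, v=false); no atom is both obligatory and forbidden, so the set is consistent.

Consistent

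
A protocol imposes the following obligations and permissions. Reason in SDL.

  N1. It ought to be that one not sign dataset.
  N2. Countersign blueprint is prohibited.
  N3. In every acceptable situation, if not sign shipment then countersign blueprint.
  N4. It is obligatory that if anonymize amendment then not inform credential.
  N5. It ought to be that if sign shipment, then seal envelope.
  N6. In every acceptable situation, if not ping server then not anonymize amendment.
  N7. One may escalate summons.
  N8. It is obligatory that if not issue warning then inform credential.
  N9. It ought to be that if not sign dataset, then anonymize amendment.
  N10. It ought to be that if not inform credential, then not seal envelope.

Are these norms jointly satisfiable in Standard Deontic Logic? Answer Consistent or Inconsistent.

F(countersign_blueprint) at premise 2 means O(¬countersign_blueprint).
Premise 3, O(¬sign_shipment → countersign_blueprint), contraposes to O(¬countersign_blueprint → sign_shipment); with O(¬countersign_blueprint) we get O(sign_shipment).
With premise 5, O(sign_shipment → seal_envelope), the K-axiom yields O(seal_envelope).
The contrapositive of premise 10 (O(¬inform_credential → ¬seal_envelope)) is O(seal_envelope → inform_credential), and O(seal_envelope) is already established, so O(inform_credential).
The contrapositive of premise 4 (O(anonymize_amendment → ¬inform_credential)) is O(inform_credential → ¬anonymize_amendment), and O(inform_credential) is already established, so O(¬anonymize_amendment).
Premise 9 is O(¬sign_dataset → anonymize_amendment); contrapositively O(¬anonymize_amendment → sign_dataset). Since O(¬anonymize_amendment) holds, K gives O(sign_dataset).
But premise 1 directly asserts O(¬sign_dataset).
We now have both O(sign_dataset) and O(¬sign_dataset) — sign_dataset is simultaneously obligatory and forbidden, violating the D-axiom.

Inconsistent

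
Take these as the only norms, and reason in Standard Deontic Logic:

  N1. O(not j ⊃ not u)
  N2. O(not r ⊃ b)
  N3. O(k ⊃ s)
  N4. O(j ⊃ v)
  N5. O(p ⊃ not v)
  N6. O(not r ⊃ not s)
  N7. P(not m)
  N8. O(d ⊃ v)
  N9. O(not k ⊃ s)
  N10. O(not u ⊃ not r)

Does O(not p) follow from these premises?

Yes

Premises 3 and 9 cover both cases: O(k ⊃ s) and O(not k ⊃ s). Since k ∨ not k is a tautology, O(s) follows.
Premise 6 is O(not r ⊃ not s); contrapositively O(s ⊃ r). Since O(s) holds, K gives O(r).
Premise 10, O(not u ⊃ not r), contraposes to O(r ⊃ u); with O(r) we get O(u).
The contrapositive of premise 1 (O(not j ⊃ not u)) is O(u ⊃ j), and O(u) is already established, so O(j).
With premise 4, O(j ⊃ v), the K-axiom yields O(v).
Premise 5, O(p ⊃ not v), contraposes to O(v ⊃ not p); with O(v) we get O(not p).
Premises 2, 7, 8 do not contribute to this derivation.
So O(not p) follows.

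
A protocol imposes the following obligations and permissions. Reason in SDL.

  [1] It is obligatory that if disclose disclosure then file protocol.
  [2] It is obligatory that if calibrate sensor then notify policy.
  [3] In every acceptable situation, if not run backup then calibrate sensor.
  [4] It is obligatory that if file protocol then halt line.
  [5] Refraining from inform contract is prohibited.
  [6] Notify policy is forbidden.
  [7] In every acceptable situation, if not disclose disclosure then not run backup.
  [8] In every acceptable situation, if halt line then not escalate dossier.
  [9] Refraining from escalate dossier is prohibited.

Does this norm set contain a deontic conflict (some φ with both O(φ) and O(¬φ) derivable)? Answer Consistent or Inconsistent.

Premise 6, F(notify_policy), is equivalent to O(¬notify_policy).
Premise 2, O(calibrate_sensor → notify_policy), contraposes to O(¬notify_policy → ¬calibrate_sensor); with O(¬notify_policy) we get O(¬calibrate_sensor).
The contrapositive of premise 3 (O(¬run_backup → calibrate_sensor)) is O(¬calibrate_sensor → run_backup), and O(¬calibrate_sensor) is already established, so O(run_backup).
The contrapositive of premise 7 (O(¬disclose_disclosure → ¬run_backup)) is O(run_backup → disclose_disclosure), and O(run_backup) is already established, so O(disclose_disclosure).
From O(disclose_disclosure) and premise 1, O(disclose_disclosure → file_protocol), we obtain O(file_protocol).
From O(file_protocol) and premise 4, O(file_protocol → halt_line), we obtain O(halt_line).
Premise 8 is O(halt_line → ¬escalate_dossier); since O(halt_line), deontic closure gives O(¬escalate_dossier).
But premise 9, F(¬escalate_dossier), means O(escalate_dossier).
We now have both O(¬escalate_dossier) and O(escalate_dossier) — escalate_dossier is simultaneously obligatory and forbidden, violating the D-axiom.

Inconsistent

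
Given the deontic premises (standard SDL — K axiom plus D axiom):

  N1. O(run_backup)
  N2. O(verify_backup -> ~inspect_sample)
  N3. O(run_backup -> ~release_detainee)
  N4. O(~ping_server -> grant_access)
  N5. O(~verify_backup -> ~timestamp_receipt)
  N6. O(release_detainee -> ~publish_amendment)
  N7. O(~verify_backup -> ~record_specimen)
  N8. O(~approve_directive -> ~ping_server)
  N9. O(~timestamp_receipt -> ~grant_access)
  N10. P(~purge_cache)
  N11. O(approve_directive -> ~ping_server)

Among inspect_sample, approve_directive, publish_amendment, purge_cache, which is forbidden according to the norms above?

By case analysis on approve_directive: premise 11 gives O(approve_directive -> ~ping_server) and premise 8 gives O(~approve_directive -> ~ping_server), so O(~ping_server) either way.
Applying K to premise 4 (O(~ping_server -> grant_access)) and O(~ping_server) yields O(grant_access).
Premise 9 is O(~timestamp_receipt -> ~grant_access); contrapositively O(grant_access -> timestamp_receipt). Since O(grant_access) holds, K gives O(timestamp_receipt).
Premise 5 is O(~verify_backup -> ~timestamp_receipt); contrapositively O(timestamp_receipt -> verify_backup). Since O(timestamp_receipt) holds, K gives O(verify_backup).
From O(verify_backup) and premise 2, O(verify_backup -> ~inspect_sample), we obtain O(~inspect_sample).
So O(~inspect_sample) holds, i.e. inspect_sample is forbidden. None of the other listed options is forbidden under the premises.

inspect_sample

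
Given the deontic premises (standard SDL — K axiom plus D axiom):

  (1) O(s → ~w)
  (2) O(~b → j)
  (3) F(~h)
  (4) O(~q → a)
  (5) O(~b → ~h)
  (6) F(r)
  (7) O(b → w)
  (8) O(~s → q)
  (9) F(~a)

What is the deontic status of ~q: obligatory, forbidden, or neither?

Premise 3 is F(~h), i.e. O(h).
Premise 5, O(~b → ~h), contraposes to O(h → b); with O(h) we get O(b).
With premise 7, O(b → w), the K-axiom yields O(w).
Premise 1 is O(s → ~w); contrapositively O(w → ~s). Since O(w) holds, K gives O(~s).
Premise 8 is O(~s → q); since O(~s), deontic closure gives O(q).
Premises 2, 4, 6, 9 do not contribute to this derivation.
Thus O(q), which is F(~q): ~q is forbidden.

Forbidden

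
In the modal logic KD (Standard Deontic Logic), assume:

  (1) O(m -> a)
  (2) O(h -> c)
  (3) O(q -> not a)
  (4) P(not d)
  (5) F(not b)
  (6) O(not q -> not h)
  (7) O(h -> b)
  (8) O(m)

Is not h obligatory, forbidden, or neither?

Obligatory

Premise 8 gives O(m).
From O(m) and premise 1, O(m -> a), we obtain O(a).
The contrapositive of premise 3 (O(q -> not a)) is O(a -> not q), and O(a) is already established, so O(not q).
Premise 6 is O(not q -> not h); since O(not q), deontic closure gives O(not h).
Premises 2, 4, 5, 7 do not contribute to this derivation.
Hence not h is obligatory.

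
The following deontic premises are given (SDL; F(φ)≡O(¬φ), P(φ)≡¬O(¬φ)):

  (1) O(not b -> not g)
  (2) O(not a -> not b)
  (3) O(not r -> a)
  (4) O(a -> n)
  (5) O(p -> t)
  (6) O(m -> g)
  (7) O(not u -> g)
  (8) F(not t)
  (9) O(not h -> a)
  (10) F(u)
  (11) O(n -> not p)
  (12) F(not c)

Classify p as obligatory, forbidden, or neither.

Premise 10 is F(u), i.e. O(not u).
Premise 7 is O(not u -> g); since O(not u), deontic closure gives O(g).
Premise 1 is O(not b -> not g); contrapositively O(g -> b). Since O(g) holds, K gives O(b).
Premise 2, O(not a -> not b), contraposes to O(b -> a); with O(b) we get O(a).
With premise 4, O(a -> n), the K-axiom yields O(n).
With premise 11, O(n -> not p), the K-axiom yields O(not p).
Premises 3, 5, 6, 8, 9, 12 do not contribute to this derivation.
Thus O(not p), which is F(p): p is forbidden.

Forbidden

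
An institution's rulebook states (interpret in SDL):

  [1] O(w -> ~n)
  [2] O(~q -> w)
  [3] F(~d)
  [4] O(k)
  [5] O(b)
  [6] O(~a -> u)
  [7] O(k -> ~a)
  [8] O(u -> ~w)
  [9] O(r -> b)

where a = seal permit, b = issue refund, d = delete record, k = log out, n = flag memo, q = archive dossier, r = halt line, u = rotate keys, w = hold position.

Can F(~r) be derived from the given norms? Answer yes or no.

Premise 9 is O(r -> b); even if O(b) held, inferring O(r) would be affirming the consequent — invalid.
No other premise forces O(r). An ideal world satisfying every premise can still have ~r true, so F(~r) is not derivable.

No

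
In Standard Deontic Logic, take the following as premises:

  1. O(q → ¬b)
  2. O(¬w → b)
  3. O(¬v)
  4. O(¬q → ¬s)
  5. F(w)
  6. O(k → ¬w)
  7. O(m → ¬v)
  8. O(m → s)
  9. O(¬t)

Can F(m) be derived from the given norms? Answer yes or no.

Premise 5 is F(w), i.e. O(¬w).
Applying K to premise 2 (O(¬w → b)) and O(¬w) yields O(b).
The contrapositive of premise 1 (O(q → ¬b)) is O(b → ¬q), and O(b) is already established, so O(¬q).
Premise 4 is O(¬q → ¬s); since O(¬q), deontic closure gives O(¬s).
Premise 8 is O(m → s); contrapositively O(¬s → ¬m). Since O(¬s) holds, K gives O(¬m).
Premises 3, 6, 7, 9 do not contribute to this derivation.
So O(¬m) holds, i.e. F(m). The claim follows.

Yes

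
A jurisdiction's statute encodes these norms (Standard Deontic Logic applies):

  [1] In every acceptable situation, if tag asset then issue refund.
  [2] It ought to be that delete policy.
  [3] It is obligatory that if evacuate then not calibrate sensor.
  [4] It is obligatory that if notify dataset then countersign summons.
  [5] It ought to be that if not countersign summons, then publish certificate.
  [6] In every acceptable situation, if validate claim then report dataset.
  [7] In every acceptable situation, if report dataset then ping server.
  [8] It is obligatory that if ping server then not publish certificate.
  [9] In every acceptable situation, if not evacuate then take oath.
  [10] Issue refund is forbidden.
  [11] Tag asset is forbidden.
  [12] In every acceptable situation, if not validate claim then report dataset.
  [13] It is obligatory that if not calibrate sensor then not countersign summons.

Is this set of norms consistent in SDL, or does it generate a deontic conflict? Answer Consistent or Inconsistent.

Consistent

Premise 1 is O(tag_asset → issue_refund), but O(tag_asset) is not derivable from the premises, so it does not yield O(issue_refund).
So O(issue_refund) is not derivable, and the apparent clash with O(¬issue_refund) does not arise.
A world satisfying every obligation exists (e.g. calibrate_sensor=true, countersign_summons=true, delete_policy=true, evacuate=false, issue_refund=false, notify_dataset=false, ping_server=true, publish_certificate=false, report_dataset=true, tag_asset=false, take_oath=true, validate_claim=false); no atom is both obligatory and forbidden, so the set is consistent.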